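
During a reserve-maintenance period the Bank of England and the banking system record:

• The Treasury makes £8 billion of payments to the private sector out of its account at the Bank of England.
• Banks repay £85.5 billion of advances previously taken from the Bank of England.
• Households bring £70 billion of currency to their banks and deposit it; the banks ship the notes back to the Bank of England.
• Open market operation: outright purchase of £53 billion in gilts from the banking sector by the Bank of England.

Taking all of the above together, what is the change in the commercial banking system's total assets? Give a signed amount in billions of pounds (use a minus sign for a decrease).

Bank of England balance sheet:
  Assets:      Securities +£53B, Loans to banks −£85.5B
  Liabilities: Bank reserves +£45.5B, Currency in circulation −£70B, Government deposits −£8B
Commercial banking system:
  Assets:      Reserves at CB +£45.5B, Securities −£53B
  Liabilities: Checkable deposits +£78B, Borrowings from CB −£85.5B
Change in total bank assets = -£7.5 billion.

-£7.5 billion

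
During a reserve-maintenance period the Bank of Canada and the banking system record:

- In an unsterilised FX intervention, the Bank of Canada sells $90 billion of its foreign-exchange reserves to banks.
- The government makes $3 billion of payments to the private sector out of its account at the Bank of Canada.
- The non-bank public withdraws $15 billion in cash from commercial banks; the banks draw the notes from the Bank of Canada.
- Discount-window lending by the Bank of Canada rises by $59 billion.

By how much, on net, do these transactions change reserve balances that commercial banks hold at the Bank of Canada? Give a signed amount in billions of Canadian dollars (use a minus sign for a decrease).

FX sale $90 billion: the buying banks pay out of their reserve balances → −$90B.
Government spending $3 billion: government payments flow into bank reserve accounts → +$3B.
Currency withdrawal $15 billion: banks swap reserves for currency → −$15B.
Discount-window loan $59 billion: the loan is credited to the bank's reserve account → +$59B.
Net: −90 + 3 − 15 + 59 = -$43 billion.

-$43 billion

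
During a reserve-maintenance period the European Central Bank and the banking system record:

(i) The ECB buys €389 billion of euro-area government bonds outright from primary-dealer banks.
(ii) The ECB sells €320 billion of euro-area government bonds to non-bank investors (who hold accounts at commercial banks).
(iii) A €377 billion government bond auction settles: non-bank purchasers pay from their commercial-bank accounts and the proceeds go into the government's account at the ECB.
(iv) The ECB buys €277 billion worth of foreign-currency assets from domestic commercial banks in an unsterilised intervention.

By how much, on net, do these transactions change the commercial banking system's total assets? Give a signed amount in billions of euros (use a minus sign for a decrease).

-€697 billion

OMO purchase (from banks) €389 billion: just an asset swap on bank balance sheets → 0.
Asset sale (to non-banks) €320 billion: bank balance sheets shrink → −€320B.
Government account inflow €377 billion: bank balance sheets shrink → −€377B.
FX purchase €277 billion: just an asset swap on bank balance sheets → 0.
Net: 0 − 320 − 377 + 0 = -€697 billion.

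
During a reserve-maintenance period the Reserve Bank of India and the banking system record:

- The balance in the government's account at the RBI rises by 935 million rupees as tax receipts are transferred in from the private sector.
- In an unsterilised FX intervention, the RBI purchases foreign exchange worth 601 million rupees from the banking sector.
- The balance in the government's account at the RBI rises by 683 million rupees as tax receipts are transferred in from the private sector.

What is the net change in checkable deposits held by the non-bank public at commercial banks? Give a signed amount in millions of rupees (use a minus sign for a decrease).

Government account inflow 935 million rupees: non-bank counterparties' bank balances fall → −935M.
FX purchase 601 million rupees: the counterparty is a bank, so public deposits are unchanged → 0.
Government account inflow 683 million rupees: non-bank counterparties' bank balances fall → −683M.
Net: −935 + 0 − 683 = -1618 million.

-1618 million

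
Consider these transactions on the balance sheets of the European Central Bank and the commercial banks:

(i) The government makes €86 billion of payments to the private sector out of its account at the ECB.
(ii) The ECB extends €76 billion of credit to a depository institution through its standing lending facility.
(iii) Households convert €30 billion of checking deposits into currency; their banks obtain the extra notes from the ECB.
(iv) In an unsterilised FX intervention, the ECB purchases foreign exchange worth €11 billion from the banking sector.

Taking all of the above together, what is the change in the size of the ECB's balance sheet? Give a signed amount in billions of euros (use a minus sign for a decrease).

+€87 billion

Government spending €86 billion: only the composition of liabilities changes → 0.
Discount-window loan €76 billion: an ECB asset is acquired → +€76B.
Currency withdrawal €30 billion: only the composition of liabilities changes → 0.
FX purchase €11 billion: an ECB asset is acquired → +€11B.
Net: 0 + 76 + 0 + 11 = +€87 billion.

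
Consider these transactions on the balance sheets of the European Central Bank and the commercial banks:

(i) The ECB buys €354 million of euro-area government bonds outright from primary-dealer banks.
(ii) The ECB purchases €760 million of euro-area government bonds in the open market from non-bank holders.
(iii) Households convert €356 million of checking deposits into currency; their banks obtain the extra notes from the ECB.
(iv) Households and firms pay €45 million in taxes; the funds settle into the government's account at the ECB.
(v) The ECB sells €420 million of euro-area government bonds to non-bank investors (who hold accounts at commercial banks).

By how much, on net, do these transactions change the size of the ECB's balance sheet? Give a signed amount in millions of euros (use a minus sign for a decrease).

+€694 million

OMO purchase (from banks) €354 million: an ECB asset is acquired → +€354M.
Asset purchase (from non-banks) €760 million: an ECB asset is acquired → +€760M.
Currency withdrawal €356 million: only the composition of liabilities changes → 0.
Government account inflow €45 million: only the composition of liabilities changes → 0.
Asset sale (to non-banks) €420 million: an ECB asset is shed → −€420M.
Net: 354 + 760 + 0 + 0 − 420 = +€694 million.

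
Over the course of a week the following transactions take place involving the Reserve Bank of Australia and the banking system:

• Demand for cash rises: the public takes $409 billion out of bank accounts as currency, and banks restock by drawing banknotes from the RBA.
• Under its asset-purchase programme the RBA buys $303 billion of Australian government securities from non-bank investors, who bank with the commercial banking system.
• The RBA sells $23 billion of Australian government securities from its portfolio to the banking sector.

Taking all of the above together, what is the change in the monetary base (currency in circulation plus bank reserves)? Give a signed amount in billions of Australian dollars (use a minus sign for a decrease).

RBA balance sheet:
  Assets:      Securities +$280B
  Liabilities: Bank reserves −$129B, Currency in circulation +$409B
Monetary base = currency + reserves: +$409B + (−$129B) = +$280 billion.

+$280 billion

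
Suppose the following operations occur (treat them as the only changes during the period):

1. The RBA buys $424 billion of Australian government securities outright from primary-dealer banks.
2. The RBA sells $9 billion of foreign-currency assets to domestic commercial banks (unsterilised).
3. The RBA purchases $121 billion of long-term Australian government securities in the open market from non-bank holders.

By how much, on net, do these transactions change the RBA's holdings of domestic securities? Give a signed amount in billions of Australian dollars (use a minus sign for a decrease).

+$545 billion

RBA balance sheet:
  Assets:      Securities +$545B, Foreign assets −$9B
  Liabilities: Bank reserves +$536B
So the change in the RBA's holdings of domestic securities is +$545 billion.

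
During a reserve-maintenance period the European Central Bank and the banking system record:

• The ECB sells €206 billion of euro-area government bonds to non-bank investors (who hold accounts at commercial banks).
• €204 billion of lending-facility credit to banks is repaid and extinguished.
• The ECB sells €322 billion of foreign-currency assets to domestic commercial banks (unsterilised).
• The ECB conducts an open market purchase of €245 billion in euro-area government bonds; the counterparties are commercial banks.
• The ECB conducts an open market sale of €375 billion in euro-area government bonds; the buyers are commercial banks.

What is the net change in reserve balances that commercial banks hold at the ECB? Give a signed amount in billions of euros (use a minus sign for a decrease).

-€862 billion

ECB balance sheet:
  Assets:      Securities −€336B, Loans to banks −€204B, Foreign assets −€322B
  Liabilities: Bank reserves −€862B
So the change in reserve balances that commercial banks hold at the ECB is -€862 billion.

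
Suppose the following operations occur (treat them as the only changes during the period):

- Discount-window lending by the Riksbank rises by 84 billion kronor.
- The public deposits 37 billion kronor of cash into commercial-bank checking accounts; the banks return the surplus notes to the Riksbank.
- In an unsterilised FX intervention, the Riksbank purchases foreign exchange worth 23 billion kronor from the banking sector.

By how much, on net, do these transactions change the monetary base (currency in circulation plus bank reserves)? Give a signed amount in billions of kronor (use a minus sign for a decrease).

+107 billion

Riksbank balance sheet:
  Assets:      Loans to banks +84B, Foreign assets +23B
  Liabilities: Bank reserves +144B, Currency in circulation −37B
Commercial banking system:
  Assets:      Reserves at CB +144B, Foreign assets −23B
  Liabilities: Checkable deposits +37B, Borrowings from CB +84B
Monetary base = currency + reserves: −37B + (+144B) = +107 billion.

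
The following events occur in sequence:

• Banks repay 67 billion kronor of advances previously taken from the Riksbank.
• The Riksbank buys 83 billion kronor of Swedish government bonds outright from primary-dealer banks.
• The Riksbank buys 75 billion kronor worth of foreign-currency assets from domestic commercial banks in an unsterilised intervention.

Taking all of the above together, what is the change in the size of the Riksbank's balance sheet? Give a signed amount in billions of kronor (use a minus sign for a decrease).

Discount-window repayment 67 billion kronor: a Riksbank asset is shed → −67B.
OMO purchase (from banks) 83 billion kronor: a Riksbank asset is acquired → +83B.
FX purchase 75 billion kronor: a Riksbank asset is acquired → +75B.
Net: −67 + 83 + 75 = +91 billion.

+91 billion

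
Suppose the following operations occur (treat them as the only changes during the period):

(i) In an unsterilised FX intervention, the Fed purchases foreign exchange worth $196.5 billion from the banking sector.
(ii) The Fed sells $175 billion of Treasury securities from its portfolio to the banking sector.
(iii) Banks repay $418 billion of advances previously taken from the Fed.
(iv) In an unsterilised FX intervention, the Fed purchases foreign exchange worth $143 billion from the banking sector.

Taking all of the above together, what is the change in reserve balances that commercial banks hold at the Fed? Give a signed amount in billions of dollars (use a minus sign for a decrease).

-$253.5 billion

FX purchase $196.5 billion: the Fed pays by crediting reserve accounts → +$196.5B.
OMO sale (to banks) $175 billion: the buying banks pay out of their reserve balances → −$175B.
Discount-window repayment $418 billion: repayment is debited from reserves → −$418B.
FX purchase $143 billion: the Fed pays by crediting reserve accounts → +$143B.
Net: 196.5 − 175 − 418 + 143 = -$253.5 billion.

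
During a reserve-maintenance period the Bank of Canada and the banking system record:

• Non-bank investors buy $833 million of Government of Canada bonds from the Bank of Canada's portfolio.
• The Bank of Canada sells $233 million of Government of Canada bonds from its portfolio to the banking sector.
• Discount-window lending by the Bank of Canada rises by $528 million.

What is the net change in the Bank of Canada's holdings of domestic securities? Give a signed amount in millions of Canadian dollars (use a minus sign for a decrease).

Bank of Canada balance sheet:
  Assets:      Securities −$1066M, Loans to banks +$528M
  Liabilities: Bank reserves −$538M
So the change in the Bank of Canada's holdings of domestic securities is -$1066 million.

-$1066 million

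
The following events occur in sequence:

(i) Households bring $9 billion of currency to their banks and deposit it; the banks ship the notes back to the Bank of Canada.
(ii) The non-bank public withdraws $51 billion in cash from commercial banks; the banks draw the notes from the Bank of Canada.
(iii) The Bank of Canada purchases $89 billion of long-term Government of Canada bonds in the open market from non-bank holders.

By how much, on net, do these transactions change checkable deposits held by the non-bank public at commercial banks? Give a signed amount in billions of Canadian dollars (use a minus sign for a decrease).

+$47 billion

Bank of Canada balance sheet:
  Assets:      Securities +$89B
  Liabilities: Bank reserves +$47B, Currency in circulation +$42B
Commercial banking system:
  Assets:      Reserves at CB +$47B
  Liabilities: Checkable deposits +$47B
So the change in checkable deposits held by the non-bank public at commercial banks is +$47 billion.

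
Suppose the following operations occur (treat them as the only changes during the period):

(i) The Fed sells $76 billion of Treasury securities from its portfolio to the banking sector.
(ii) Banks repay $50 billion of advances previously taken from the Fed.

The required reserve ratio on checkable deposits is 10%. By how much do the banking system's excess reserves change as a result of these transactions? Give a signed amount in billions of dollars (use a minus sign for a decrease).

OMO sale (to banks) $76 billion: reserves −$76B, deposits 0.
Discount-window repayment $50 billion: reserves −$50B, deposits 0.
Totals: Δreserves = −$126B, Δdeposits = 0.
Δrequired reserves = 10% × 0 = 0.
Δexcess reserves = Δreserves − Δrequired = −$126B − (0) = -$126 billion.

-$126 billion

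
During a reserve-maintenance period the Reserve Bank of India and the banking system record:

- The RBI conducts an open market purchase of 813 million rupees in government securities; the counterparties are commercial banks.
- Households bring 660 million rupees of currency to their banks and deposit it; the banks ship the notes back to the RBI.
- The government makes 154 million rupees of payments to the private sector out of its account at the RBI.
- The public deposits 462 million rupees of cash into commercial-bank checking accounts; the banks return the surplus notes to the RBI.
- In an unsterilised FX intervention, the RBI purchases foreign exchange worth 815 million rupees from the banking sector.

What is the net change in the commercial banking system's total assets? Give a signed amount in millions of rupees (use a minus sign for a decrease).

+1276 million

OMO purchase (from banks) 813 million rupees: just an asset swap on bank balance sheets → 0.
Currency deposit 660 million rupees: bank balance sheets expand → +660M.
Government spending 154 million rupees: bank balance sheets expand → +154M.
Currency deposit 462 million rupees: bank balance sheets expand → +462M.
FX purchase 815 million rupees: just an asset swap on bank balance sheets → 0.
Net: 0 + 660 + 154 + 462 + 0 = +1276 million.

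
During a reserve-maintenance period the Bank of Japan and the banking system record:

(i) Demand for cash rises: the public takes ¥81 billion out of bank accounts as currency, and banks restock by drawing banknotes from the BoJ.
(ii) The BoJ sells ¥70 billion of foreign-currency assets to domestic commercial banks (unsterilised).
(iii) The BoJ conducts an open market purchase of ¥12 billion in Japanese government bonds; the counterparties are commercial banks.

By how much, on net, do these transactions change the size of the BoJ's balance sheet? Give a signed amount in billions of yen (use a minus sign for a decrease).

BoJ balance sheet:
  Assets:      Securities +¥12B, Foreign assets −¥70B
  Liabilities: Bank reserves −¥139B, Currency in circulation +¥81B
Change in total BoJ assets = -¥58 billion.

-¥58 billion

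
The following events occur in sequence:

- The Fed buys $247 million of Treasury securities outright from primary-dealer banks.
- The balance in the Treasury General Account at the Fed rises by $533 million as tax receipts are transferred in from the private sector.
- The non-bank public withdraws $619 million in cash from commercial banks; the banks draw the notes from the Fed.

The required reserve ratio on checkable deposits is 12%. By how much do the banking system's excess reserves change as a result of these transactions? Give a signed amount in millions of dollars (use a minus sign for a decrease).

OMO purchase (from banks) $247 million: reserves +$247M, deposits 0.
Government account inflow $533 million: reserves −$533M, deposits −$533M.
Currency withdrawal $619 million: reserves −$619M, deposits −$619M.
Totals: Δreserves = −$905M, Δdeposits = −$1152M.
Δrequired reserves = 12% × −$1152M = −$138.24M.
Δexcess reserves = Δreserves − Δrequired = −$905M − (−$138.24M) = -$766.76 million.

-$766.76 million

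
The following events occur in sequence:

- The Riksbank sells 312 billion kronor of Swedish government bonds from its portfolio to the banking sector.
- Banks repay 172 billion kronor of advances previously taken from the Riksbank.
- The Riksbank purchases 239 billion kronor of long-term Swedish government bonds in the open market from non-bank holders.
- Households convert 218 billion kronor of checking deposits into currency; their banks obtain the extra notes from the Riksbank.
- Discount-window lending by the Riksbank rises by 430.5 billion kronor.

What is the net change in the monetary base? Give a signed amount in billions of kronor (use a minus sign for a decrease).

Riksbank balance sheet:
  Assets:      Securities −73B, Loans to banks +258.5B
  Liabilities: Bank reserves −32.5B, Currency in circulation +218B
Monetary base = currency + reserves: +218B + (−32.5B) = +185.5 billion.

+185.5 billion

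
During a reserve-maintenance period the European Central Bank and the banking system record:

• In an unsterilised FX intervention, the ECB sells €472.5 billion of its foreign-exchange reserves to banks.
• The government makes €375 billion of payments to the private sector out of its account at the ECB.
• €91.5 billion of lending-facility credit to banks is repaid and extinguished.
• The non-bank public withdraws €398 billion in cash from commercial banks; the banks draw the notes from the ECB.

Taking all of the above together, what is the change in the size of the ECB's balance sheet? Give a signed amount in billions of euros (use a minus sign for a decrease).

FX sale €472.5 billion: an ECB asset is shed → −€472.5B.
Government spending €375 billion: only the composition of liabilities changes → 0.
Discount-window repayment €91.5 billion: an ECB asset is shed → −€91.5B.
Currency withdrawal €398 billion: only the composition of liabilities changes → 0.
Net: −472.5 + 0 − 91.5 + 0 = -€564 billion.

-€564 billion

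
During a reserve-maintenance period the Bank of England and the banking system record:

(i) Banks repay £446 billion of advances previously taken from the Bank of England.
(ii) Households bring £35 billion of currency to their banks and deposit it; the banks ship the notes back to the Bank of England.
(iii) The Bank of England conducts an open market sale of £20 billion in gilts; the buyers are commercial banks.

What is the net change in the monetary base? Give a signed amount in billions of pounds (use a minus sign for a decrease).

-£466 billion

Discount-window repayment £446 billion: Bank of England balance sheet contracts → −£446B.
Currency deposit £35 billion: just a shift between currency and reserves — both are base money → 0.
OMO sale (to banks) £20 billion: Bank of England balance sheet contracts → −£20B.
Net: −446 + 0 − 20 = -£466 billion.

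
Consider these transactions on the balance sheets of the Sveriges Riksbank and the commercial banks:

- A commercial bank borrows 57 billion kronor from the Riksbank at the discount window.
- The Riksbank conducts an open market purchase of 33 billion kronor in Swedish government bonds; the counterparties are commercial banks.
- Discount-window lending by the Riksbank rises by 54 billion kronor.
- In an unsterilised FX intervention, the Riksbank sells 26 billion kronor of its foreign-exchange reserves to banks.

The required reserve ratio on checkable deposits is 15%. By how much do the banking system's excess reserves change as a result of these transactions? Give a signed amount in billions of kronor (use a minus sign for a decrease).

Discount-window loan 57 billion kronor: reserves +57B, deposits 0.
OMO purchase (from banks) 33 billion kronor: reserves +33B, deposits 0.
Discount-window loan 54 billion kronor: reserves +54B, deposits 0.
FX sale 26 billion kronor: reserves −26B, deposits 0.
Totals: Δreserves = +118B, Δdeposits = 0.
Δrequired reserves = 15% × 0 = 0.
Δexcess reserves = Δreserves − Δrequired = +118B − (0) = +118 billion.

+118 billion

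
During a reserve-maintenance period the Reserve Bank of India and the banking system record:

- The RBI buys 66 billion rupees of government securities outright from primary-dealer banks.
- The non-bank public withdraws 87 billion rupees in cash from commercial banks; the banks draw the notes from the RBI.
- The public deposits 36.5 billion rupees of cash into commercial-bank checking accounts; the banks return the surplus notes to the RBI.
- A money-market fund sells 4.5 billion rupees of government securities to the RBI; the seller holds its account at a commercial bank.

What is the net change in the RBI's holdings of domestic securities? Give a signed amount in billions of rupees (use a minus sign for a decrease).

RBI balance sheet:
  Assets:      Securities +70.5B
  Liabilities: Bank reserves +20B, Currency in circulation +50.5B
Commercial banking system:
  Assets:      Reserves at CB +20B, Securities −66B
  Liabilities: Checkable deposits −46B
So the change in the RBI's holdings of domestic securities is +70.5 billion.

+70.5 billion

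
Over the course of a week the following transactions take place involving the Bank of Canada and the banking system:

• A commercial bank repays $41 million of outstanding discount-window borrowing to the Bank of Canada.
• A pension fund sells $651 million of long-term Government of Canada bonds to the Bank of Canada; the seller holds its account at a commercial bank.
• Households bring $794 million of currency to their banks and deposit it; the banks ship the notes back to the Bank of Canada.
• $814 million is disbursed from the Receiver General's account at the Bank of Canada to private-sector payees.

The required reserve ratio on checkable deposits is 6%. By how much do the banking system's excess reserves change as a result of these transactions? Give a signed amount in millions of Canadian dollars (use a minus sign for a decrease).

Discount-window repayment $41 million: reserves −$41M, deposits 0.
Asset purchase (from non-banks) $651 million: reserves +$651M, deposits +$651M.
Currency deposit $794 million: reserves +$794M, deposits +$794M.
Government spending $814 million: reserves +$814M, deposits +$814M.
Totals: Δreserves = +$2218M, Δdeposits = +$2259M.
Δrequired reserves = 6% × +$2259M = +$135.54M.
Δexcess reserves = Δreserves − Δrequired = +$2218M − (+$135.54M) = +$2082.46 million.

+$2082.46 million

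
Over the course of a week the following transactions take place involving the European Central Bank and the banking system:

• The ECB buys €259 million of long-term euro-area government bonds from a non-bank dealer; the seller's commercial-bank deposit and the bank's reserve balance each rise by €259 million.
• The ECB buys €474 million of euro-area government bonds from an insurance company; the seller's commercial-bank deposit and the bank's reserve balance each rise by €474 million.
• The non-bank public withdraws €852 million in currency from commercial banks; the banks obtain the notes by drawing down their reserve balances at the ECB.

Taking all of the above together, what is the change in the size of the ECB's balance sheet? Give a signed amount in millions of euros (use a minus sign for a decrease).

ECB balance sheet:
  Assets:      Securities +€733M
  Liabilities: Bank reserves −€119M, Currency in circulation +€852M
Commercial banking system:
  Assets:      Reserves at CB −€119M
  Liabilities: Checkable deposits −€119M
Change in total ECB assets = +€733 million.

+€733 million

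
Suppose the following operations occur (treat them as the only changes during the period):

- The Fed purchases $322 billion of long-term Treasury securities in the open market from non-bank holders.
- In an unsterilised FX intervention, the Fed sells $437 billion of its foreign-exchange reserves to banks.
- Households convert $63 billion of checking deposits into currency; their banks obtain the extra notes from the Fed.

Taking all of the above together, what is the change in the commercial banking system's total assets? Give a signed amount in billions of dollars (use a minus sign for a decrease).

Asset purchase (from non-banks) $322 billion: bank balance sheets expand → +$322B.
FX sale $437 billion: just an asset swap on bank balance sheets → 0.
Currency withdrawal $63 billion: bank balance sheets shrink → −$63B.
Net: 322 + 0 − 63 = +$259 billion.

+$259 billion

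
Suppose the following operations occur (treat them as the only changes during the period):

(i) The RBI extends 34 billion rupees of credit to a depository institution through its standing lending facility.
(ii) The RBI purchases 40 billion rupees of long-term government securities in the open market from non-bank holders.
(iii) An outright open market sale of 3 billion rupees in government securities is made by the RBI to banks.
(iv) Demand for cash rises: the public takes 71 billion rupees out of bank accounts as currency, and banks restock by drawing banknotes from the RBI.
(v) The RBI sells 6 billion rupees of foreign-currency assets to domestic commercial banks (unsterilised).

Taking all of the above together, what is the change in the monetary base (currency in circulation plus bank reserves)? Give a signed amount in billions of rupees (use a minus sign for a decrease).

+65 billion

RBI balance sheet:
  Assets:      Securities +37B, Loans to banks +34B, Foreign assets −6B
  Liabilities: Bank reserves −6B, Currency in circulation +71B
Monetary base = currency + reserves: +71B + (−6B) = +65 billion.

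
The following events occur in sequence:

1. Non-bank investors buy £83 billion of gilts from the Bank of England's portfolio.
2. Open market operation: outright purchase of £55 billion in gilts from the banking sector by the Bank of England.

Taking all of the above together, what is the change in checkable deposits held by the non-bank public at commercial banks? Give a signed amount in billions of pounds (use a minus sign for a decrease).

-£83 billion

Bank of England balance sheet:
  Assets:      Securities −£28B
  Liabilities: Bank reserves −£28B
Commercial banking system:
  Assets:      Reserves at CB −£28B, Securities −£55B
  Liabilities: Checkable deposits −£83B
So the change in checkable deposits held by the non-bank public at commercial banks is -£83 billion.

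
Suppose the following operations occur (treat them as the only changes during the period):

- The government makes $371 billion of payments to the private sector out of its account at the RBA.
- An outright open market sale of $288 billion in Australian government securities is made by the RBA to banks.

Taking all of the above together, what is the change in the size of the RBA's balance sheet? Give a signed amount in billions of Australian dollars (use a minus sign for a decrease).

RBA balance sheet:
  Assets:      Securities −$288B
  Liabilities: Bank reserves +$83B, Government deposits −$371B
Change in total RBA assets = -$288 billion.

-$288 billion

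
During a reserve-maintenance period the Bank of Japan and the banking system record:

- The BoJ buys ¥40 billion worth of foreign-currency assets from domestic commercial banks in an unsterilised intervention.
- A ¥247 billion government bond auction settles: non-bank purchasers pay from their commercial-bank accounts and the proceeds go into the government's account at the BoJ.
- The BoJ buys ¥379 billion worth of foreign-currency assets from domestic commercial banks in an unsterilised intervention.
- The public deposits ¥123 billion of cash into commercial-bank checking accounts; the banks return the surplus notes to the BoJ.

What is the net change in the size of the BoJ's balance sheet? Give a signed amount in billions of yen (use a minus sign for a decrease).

+¥419 billion

BoJ balance sheet:
  Assets:      Foreign assets +¥419B
  Liabilities: Bank reserves +¥295B, Currency in circulation −¥123B, Government deposits +¥247B
Commercial banking system:
  Assets:      Reserves at CB +¥295B, Foreign assets −¥419B
  Liabilities: Checkable deposits −¥124B
Change in total BoJ assets = +¥419 billion.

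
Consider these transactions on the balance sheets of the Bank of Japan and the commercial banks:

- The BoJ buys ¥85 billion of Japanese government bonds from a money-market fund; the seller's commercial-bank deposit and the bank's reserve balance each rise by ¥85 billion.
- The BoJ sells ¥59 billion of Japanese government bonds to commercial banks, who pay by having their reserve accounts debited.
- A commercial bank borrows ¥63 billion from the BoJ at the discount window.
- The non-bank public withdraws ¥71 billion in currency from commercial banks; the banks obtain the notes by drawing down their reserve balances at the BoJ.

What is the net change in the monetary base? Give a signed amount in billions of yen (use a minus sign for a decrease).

+¥89 billion

Asset purchase (from non-banks) ¥85 billion: BoJ balance sheet expands → +¥85B.
OMO sale (to banks) ¥59 billion: BoJ balance sheet contracts → −¥59B.
Discount-window loan ¥63 billion: BoJ balance sheet expands → +¥63B.
Currency withdrawal ¥71 billion: just a shift between currency and reserves — both are base money → 0.
Net: 85 − 59 + 63 + 0 = +¥89 billion.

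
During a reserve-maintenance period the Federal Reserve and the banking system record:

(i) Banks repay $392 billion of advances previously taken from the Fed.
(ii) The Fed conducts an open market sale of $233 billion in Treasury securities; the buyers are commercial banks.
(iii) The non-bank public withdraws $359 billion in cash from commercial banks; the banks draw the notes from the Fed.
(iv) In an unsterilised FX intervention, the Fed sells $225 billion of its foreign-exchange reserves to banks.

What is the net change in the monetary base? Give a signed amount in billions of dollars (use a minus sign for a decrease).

-$850 billion

Fed balance sheet:
  Assets:      Securities −$233B, Loans to banks −$392B, Foreign assets −$225B
  Liabilities: Bank reserves −$1209B, Currency in circulation +$359B
Monetary base = currency + reserves: +$359B + (−$1209B) = -$850 billion.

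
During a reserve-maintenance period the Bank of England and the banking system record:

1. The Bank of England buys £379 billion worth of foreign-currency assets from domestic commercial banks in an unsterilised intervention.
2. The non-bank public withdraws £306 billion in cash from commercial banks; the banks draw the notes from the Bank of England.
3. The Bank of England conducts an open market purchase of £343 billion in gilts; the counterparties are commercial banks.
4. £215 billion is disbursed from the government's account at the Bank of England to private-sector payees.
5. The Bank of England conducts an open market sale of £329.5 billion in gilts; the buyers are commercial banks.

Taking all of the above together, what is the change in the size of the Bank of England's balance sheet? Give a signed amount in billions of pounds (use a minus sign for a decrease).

Bank of England balance sheet:
  Assets:      Securities +£13.5B, Foreign assets +£379B
  Liabilities: Bank reserves +£301.5B, Currency in circulation +£306B, Government deposits −£215B
Change in total Bank of England assets = +£392.5 billion.

+£392.5 billion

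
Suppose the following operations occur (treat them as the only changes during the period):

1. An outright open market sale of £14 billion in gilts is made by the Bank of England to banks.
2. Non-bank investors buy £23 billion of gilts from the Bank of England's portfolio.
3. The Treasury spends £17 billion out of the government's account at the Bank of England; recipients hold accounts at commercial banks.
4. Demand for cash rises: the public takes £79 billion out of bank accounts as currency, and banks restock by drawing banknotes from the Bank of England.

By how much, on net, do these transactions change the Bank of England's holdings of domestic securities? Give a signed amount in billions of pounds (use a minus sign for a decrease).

-£37 billion

OMO sale (to banks) £14 billion: securities removed from the Bank of England's portfolio → −£14B.
Asset sale (to non-banks) £23 billion: securities removed from the Bank of England's portfolio → −£23B.
Government spending £17 billion: the Bank of England's securities portfolio is untouched → 0.
Currency withdrawal £79 billion: the Bank of England's securities portfolio is untouched → 0.
Net: −14 − 23 + 0 + 0 = -£37 billion.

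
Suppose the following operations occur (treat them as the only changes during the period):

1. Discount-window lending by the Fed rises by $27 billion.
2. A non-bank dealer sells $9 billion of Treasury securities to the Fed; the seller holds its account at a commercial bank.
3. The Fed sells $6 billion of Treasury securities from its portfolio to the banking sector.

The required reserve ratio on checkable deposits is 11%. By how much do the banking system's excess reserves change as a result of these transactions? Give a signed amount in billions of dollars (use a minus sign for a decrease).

+$29.01 billion

Discount-window loan $27 billion: reserves +$27B, deposits 0.
Asset purchase (from non-banks) $9 billion: reserves +$9B, deposits +$9B.
OMO sale (to banks) $6 billion: reserves −$6B, deposits 0.
Totals: Δreserves = +$30B, Δdeposits = +$9B.
Δrequired reserves = 11% × +$9B = +$0.99B.
Δexcess reserves = Δreserves − Δrequired = +$30B − (+$0.99B) = +$29.01 billion.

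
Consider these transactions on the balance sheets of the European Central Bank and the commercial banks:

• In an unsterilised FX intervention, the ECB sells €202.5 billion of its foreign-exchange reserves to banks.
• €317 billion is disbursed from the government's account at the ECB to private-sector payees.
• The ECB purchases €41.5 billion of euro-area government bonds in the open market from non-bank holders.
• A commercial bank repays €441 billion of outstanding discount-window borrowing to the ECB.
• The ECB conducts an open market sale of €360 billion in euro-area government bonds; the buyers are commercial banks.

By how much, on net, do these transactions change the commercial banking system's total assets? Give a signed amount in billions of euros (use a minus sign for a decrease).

-€82.5 billion

FX sale €202.5 billion: just an asset swap on bank balance sheets → 0.
Government spending €317 billion: bank balance sheets expand → +€317B.
Asset purchase (from non-banks) €41.5 billion: bank balance sheets expand → +€41.5B.
Discount-window repayment €441 billion: bank balance sheets shrink → −€441B.
OMO sale (to banks) €360 billion: just an asset swap on bank balance sheets → 0.
Net: 0 + 317 + 41.5 − 441 + 0 = -€82.5 billion.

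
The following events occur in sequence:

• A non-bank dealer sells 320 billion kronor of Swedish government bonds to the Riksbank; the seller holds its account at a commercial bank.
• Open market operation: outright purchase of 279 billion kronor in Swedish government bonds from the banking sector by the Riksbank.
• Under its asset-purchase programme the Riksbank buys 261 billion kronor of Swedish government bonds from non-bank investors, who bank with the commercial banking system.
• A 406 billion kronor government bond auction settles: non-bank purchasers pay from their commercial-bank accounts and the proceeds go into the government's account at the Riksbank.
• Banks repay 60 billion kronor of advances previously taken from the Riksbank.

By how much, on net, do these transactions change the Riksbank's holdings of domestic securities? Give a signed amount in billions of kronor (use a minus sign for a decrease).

Riksbank balance sheet:
  Assets:      Securities +860B, Loans to banks −60B
  Liabilities: Bank reserves +394B, Government deposits +406B
Commercial banking system:
  Assets:      Reserves at CB +394B, Securities −279B
  Liabilities: Checkable deposits +175B, Borrowings from CB −60B
So the change in the Riksbank's holdings of domestic securities is +860 billion.

+860 billion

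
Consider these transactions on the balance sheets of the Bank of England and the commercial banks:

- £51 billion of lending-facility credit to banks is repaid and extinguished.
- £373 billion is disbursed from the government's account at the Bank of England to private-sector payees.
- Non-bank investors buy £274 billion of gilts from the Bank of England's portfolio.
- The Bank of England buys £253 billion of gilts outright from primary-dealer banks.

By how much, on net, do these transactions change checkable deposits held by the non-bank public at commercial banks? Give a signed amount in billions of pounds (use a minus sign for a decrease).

+£99 billion

Bank of England balance sheet:
  Assets:      Securities −£21B, Loans to banks −£51B
  Liabilities: Bank reserves +£301B, Government deposits −£373B
Commercial banking system:
  Assets:      Reserves at CB +£301B, Securities −£253B
  Liabilities: Checkable deposits +£99B, Borrowings from CB −£51B
So the change in checkable deposits held by the non-bank public at commercial banks is +£99 billion.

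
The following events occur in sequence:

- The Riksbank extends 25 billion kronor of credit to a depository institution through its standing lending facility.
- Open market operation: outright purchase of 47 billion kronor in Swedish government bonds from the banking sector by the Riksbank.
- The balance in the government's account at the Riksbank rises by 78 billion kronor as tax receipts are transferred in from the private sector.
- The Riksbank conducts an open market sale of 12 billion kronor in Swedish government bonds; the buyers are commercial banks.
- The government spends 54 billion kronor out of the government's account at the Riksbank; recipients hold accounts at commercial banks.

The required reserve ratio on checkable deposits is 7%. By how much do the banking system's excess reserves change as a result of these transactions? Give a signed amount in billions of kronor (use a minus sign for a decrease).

Discount-window loan 25 billion kronor: reserves +25B, deposits 0.
OMO purchase (from banks) 47 billion kronor: reserves +47B, deposits 0.
Government account inflow 78 billion kronor: reserves −78B, deposits −78B.
OMO sale (to banks) 12 billion kronor: reserves −12B, deposits 0.
Government spending 54 billion kronor: reserves +54B, deposits +54B.
Totals: Δreserves = +36B, Δdeposits = −24B.
Δrequired reserves = 7% × −24B = −1.68B.
Δexcess reserves = Δreserves − Δrequired = +36B − (−1.68B) = +37.68 billion.

+37.68 billion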